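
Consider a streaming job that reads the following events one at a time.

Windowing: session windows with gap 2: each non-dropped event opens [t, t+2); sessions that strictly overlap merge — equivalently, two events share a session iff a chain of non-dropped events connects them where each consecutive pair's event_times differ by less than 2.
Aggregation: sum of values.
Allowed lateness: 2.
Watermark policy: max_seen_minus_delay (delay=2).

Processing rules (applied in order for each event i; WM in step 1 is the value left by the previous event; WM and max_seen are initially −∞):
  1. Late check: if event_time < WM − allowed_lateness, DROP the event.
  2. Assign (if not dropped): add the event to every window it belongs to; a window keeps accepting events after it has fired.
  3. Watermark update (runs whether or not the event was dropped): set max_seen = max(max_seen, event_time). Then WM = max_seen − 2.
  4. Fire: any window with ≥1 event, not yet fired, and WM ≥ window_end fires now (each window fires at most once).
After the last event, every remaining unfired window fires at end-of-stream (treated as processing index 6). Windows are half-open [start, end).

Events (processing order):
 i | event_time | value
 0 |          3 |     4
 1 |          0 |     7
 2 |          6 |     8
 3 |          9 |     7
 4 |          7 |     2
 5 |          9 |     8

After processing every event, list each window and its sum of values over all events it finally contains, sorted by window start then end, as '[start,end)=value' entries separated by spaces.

i=0 t=3 v=4: → [3,5); WM=1
i=1 t=0 v=7: → [0,2); WM=1
i=2 t=6 v=8: → [6,8); WM=4
i=3 t=9 v=7: → [9,11); WM=7
i=4 t=7 v=2: → [6,9); WM=7
i=5 t=9 v=8: → [9,11); WM=7

[0,2)=7 [3,5)=4 [6,9)=10 [9,11)=15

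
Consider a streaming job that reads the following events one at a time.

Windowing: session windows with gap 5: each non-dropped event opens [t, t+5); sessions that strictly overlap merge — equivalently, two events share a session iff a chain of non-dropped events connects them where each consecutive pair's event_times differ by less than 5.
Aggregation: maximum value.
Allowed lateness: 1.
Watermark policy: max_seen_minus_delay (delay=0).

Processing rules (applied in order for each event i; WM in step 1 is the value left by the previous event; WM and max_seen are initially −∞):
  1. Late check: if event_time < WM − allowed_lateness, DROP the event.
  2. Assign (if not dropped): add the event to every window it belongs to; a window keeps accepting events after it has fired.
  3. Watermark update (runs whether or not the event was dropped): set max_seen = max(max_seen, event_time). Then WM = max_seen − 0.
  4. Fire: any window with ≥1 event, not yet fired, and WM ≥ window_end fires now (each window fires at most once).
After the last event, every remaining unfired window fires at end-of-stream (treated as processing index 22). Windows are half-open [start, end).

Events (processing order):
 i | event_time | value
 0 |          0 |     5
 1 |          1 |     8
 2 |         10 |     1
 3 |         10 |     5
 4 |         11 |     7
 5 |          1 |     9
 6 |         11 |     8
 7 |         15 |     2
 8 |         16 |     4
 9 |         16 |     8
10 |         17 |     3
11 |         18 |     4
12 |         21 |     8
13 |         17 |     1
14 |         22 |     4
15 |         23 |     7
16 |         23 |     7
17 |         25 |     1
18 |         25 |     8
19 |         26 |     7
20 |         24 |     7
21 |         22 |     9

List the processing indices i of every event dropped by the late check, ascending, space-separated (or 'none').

i=0 t=0 v=5: → [0,5); WM=0
i=1 t=1 v=8: → [0,6); WM=1
i=2 t=10 v=1: → [10,15); WM=10
i=3 t=10 v=5: → [10,15); WM=10
i=4 t=11 v=7: → [10,16); WM=11
i=5 t=1 v=9: DROP (t<11-1); WM=11
i=6 t=11 v=8: → [10,16); WM=11
i=7 t=15 v=2: → [10,20); WM=15
i=8 t=16 v=4: → [10,21); WM=16
i=9 t=16 v=8: → [10,21); WM=16
i=10 t=17 v=3: → [10,22); WM=17
i=11 t=18 v=4: → [10,23); WM=18
i=12 t=21 v=8: → [10,26); WM=21
i=13 t=17 v=1: DROP (t<21-1); WM=21
i=14 t=22 v=4: → [10,27); WM=22
i=15 t=23 v=7: → [10,28); WM=23
i=16 t=23 v=7: → [10,28); WM=23
i=17 t=25 v=1: → [10,30); WM=25
i=18 t=25 v=8: → [10,30); WM=25
i=19 t=26 v=7: → [10,31); WM=26
i=20 t=24 v=7: DROP (t<26-1); WM=26
i=21 t=22 v=9: DROP (t<26-1); WM=26

5 13 20 21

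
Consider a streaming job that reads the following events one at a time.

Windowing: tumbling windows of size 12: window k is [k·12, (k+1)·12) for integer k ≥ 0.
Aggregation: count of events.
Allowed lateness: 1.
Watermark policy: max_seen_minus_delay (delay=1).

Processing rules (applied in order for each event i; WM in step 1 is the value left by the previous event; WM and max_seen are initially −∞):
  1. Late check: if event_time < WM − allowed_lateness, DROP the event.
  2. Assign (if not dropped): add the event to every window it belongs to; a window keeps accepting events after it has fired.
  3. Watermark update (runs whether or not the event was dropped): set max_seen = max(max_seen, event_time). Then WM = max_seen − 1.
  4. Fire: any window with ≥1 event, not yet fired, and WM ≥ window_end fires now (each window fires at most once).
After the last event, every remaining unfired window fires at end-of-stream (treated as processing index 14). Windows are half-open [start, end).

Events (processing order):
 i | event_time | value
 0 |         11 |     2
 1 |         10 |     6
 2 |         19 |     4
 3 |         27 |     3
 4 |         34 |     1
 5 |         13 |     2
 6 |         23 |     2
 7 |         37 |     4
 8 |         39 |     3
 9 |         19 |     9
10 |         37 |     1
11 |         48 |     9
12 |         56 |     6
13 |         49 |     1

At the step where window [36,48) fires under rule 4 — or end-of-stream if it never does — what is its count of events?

i=0 t=11 v=2: → [0,12); WM=10
i=1 t=10 v=6: → [0,12); WM=10
i=2 t=19 v=4: → [12,24); WM=18; [0,12) fires=2
i=3 t=27 v=3: → [24,36); WM=26; [12,24) fires=1
i=4 t=34 v=1: → [24,36); WM=33
i=5 t=13 v=2: DROP (t<33-1); WM=33
i=6 t=23 v=2: DROP (t<33-1); WM=33
i=7 t=37 v=4: → [36,48); WM=36; [24,36) fires=2
i=8 t=39 v=3: → [36,48); WM=38
i=9 t=19 v=9: DROP (t<38-1); WM=38
i=10 t=37 v=1: → [36,48); WM=38
i=11 t=48 v=9: → [48,60); WM=47
i=12 t=56 v=6: → [48,60); WM=55; [36,48) fires=3
i=13 t=49 v=1: DROP (t<55-1); WM=55

3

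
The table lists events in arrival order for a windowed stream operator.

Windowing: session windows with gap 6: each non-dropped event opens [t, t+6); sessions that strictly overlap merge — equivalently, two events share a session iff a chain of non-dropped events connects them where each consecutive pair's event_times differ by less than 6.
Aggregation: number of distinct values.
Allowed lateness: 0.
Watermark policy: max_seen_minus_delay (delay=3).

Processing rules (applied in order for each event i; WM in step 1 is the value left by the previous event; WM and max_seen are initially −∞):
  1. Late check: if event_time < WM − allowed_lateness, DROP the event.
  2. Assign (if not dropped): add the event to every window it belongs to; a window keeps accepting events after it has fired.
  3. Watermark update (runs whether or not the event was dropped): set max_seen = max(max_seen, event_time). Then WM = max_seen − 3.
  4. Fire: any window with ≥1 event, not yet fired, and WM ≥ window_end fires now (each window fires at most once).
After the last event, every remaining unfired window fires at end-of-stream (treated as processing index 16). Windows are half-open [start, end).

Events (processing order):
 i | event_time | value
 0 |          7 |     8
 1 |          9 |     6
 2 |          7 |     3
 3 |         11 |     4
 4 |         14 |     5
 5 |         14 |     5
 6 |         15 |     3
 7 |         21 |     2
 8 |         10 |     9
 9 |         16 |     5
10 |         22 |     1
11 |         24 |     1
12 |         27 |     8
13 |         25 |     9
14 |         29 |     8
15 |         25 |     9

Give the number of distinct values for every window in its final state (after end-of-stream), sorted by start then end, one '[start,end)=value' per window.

[7,21)=5 [21,35)=4

i=0 t=7 v=8: → [7,13); WM=4
i=1 t=9 v=6: → [7,15); WM=6
i=2 t=7 v=3: → [7,15); WM=6
i=3 t=11 v=4: → [7,17); WM=8
i=4 t=14 v=5: → [7,20); WM=11
i=5 t=14 v=5: → [7,20); WM=11
i=6 t=15 v=3: → [7,21); WM=12
i=7 t=21 v=2: → [21,27); WM=18
i=8 t=10 v=9: DROP (t<18-0); WM=18
i=9 t=16 v=5: DROP (t<18-0); WM=18
i=10 t=22 v=1: → [21,28); WM=19
i=11 t=24 v=1: → [21,30); WM=21
i=12 t=27 v=8: → [21,33); WM=24
i=13 t=25 v=9: → [21,33); WM=24
i=14 t=29 v=8: → [21,35); WM=26
i=15 t=25 v=9: DROP (t<26-0); WM=26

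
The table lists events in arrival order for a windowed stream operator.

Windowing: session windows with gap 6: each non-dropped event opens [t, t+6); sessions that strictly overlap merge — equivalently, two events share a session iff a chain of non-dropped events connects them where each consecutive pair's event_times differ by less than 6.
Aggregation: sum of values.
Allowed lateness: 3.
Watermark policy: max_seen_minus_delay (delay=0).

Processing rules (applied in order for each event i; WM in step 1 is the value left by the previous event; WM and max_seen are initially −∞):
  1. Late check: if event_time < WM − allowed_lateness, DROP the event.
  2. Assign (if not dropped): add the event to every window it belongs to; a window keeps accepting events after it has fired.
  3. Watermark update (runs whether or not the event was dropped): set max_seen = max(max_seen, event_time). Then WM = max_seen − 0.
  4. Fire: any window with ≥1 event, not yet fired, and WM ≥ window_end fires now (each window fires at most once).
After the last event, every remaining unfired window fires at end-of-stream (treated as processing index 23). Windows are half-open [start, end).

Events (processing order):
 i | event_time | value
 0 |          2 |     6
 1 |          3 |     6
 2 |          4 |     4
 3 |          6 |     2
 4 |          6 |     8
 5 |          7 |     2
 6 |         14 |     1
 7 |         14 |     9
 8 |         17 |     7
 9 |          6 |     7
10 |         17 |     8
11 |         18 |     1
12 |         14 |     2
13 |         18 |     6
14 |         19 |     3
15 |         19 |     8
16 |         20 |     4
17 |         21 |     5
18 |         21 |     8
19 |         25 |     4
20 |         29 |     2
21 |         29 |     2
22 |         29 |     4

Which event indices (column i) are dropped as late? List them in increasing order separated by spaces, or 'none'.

9 12

i=0 t=2 v=6: → [2,8); WM=2
i=1 t=3 v=6: → [2,9); WM=3
i=2 t=4 v=4: → [2,10); WM=4
i=3 t=6 v=2: → [2,12); WM=6
i=4 t=6 v=8: → [2,12); WM=6
i=5 t=7 v=2: → [2,13); WM=7
i=6 t=14 v=1: → [14,20); WM=14
i=7 t=14 v=9: → [14,20); WM=14
i=8 t=17 v=7: → [14,23); WM=17
i=9 t=6 v=7: DROP (t<17-3); WM=17
i=10 t=17 v=8: → [14,23); WM=17
i=11 t=18 v=1: → [14,24); WM=18
i=12 t=14 v=2: DROP (t<18-3); WM=18
i=13 t=18 v=6: → [14,24); WM=18
i=14 t=19 v=3: → [14,25); WM=19
i=15 t=19 v=8: → [14,25); WM=19
i=16 t=20 v=4: → [14,26); WM=20
i=17 t=21 v=5: → [14,27); WM=21
i=18 t=21 v=8: → [14,27); WM=21
i=19 t=25 v=4: → [14,31); WM=25
i=20 t=29 v=2: → [14,35); WM=29
i=21 t=29 v=2: → [14,35); WM=29
i=22 t=29 v=4: → [14,35); WM=29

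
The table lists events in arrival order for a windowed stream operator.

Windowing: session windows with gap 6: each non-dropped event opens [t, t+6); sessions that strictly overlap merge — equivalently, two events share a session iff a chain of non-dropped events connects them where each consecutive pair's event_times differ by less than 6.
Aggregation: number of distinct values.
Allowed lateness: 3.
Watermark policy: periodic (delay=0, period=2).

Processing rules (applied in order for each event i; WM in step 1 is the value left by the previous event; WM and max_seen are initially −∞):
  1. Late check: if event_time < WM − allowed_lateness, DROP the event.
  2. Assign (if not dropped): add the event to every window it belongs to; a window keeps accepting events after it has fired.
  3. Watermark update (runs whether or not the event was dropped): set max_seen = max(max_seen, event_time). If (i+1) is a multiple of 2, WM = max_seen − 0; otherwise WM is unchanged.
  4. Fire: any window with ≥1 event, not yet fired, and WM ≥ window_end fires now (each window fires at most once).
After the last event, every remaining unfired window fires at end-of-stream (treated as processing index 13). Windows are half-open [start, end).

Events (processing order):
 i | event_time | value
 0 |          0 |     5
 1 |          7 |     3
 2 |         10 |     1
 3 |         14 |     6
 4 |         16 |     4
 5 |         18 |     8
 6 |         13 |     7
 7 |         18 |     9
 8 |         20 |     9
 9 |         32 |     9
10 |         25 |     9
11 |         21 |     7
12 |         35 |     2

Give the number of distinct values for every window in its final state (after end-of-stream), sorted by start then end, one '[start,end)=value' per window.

i=0 t=0 v=5: → [0,6); WM=−∞
i=1 t=7 v=3: → [7,13); WM=7
i=2 t=10 v=1: → [7,16); WM=7
i=3 t=14 v=6: → [7,20); WM=14
i=4 t=16 v=4: → [7,22); WM=14
i=5 t=18 v=8: → [7,24); WM=18
i=6 t=13 v=7: DROP (t<18-3); WM=18
i=7 t=18 v=9: → [7,24); WM=18
i=8 t=20 v=9: → [7,26); WM=18
i=9 t=32 v=9: → [32,38); WM=32
i=10 t=25 v=9: DROP (t<32-3); WM=32
i=11 t=21 v=7: DROP (t<32-3); WM=32
i=12 t=35 v=2: → [32,41); WM=32

[0,6)=1 [7,26)=6 [32,41)=2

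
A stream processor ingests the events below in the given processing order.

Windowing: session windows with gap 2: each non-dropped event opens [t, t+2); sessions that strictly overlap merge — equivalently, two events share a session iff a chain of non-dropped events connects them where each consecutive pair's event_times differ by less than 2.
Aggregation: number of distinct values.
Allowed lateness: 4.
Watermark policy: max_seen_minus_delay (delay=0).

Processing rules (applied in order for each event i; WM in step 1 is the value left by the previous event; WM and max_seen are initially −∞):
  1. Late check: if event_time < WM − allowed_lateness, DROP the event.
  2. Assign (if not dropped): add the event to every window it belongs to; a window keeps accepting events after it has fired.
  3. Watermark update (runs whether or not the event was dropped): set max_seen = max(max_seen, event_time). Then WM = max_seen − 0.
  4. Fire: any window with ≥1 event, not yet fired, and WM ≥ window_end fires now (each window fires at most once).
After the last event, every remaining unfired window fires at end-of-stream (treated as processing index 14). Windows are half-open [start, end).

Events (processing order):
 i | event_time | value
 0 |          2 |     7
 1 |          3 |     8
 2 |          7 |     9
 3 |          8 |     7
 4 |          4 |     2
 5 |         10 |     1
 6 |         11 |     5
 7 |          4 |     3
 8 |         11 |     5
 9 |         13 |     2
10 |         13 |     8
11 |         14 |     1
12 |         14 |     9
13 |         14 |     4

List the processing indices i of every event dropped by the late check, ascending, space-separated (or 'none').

7

i=0 t=2 v=7: → [2,4); WM=2
i=1 t=3 v=8: → [2,5); WM=3
i=2 t=7 v=9: → [7,9); WM=7
i=3 t=8 v=7: → [7,10); WM=8
i=4 t=4 v=2: → [2,6); WM=8
i=5 t=10 v=1: → [10,12); WM=10
i=6 t=11 v=5: → [10,13); WM=11
i=7 t=4 v=3: DROP (t<11-4); WM=11
i=8 t=11 v=5: → [10,13); WM=11
i=9 t=13 v=2: → [13,15); WM=13
i=10 t=13 v=8: → [13,15); WM=13
i=11 t=14 v=1: → [13,16); WM=14
i=12 t=14 v=9: → [13,16); WM=14
i=13 t=14 v=4: → [13,16); WM=14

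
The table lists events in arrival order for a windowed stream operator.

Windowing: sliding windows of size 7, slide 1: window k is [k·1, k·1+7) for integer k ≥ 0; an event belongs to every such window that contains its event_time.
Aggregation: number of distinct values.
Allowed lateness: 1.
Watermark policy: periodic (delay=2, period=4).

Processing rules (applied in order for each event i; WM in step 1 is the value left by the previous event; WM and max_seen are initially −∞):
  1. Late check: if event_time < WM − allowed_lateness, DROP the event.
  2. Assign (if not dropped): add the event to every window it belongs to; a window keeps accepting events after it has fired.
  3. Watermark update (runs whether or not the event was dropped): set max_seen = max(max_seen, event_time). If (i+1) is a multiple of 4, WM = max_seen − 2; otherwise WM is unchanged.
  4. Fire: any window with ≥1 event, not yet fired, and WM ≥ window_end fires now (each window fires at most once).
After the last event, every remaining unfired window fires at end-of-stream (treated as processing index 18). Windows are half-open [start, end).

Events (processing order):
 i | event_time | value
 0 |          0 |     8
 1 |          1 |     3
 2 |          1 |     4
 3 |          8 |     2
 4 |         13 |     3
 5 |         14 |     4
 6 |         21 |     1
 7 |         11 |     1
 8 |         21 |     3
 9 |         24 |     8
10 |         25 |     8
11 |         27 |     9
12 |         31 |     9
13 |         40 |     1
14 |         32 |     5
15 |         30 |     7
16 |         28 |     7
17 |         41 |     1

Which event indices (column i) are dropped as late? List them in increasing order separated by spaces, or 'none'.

i=0 t=0 v=8: → [0,7); WM=−∞
i=1 t=1 v=3: → [1,8),[0,7); WM=−∞
i=2 t=1 v=4: → [1,8),[0,7); WM=−∞
i=3 t=8 v=2: → [8,15),[7,14),[6,13),[5,12),[4,11),[3,10),[2,9); WM=6
i=4 t=13 v=3: → [13,20),[12,19),[11,18),[10,17),[9,16),[8,15),[7,14); WM=6
i=5 t=14 v=4: → [14,21),[13,20),[12,19),[11,18),[10,17),[9,16),[8,15); WM=6
i=6 t=21 v=1: → [21,28),[20,27),[19,26),[18,25),[17,24),[16,23),[15,22); WM=6
i=7 t=11 v=1: → [11,18),[10,17),[9,16),[8,15),[7,14),[6,13),[5,12); WM=19; [0,7) fires=3 [1,8) fires=2 [2,9) fires=1 [3,10) fires=1 [4,11) fires=1 [5,12) fires=2 [6,13) fires=2 [7,14) fires=3 [8,15) fires=4 [9,16) fires=3 [10,17) fires=3 [11,18) fires=3 [12,19) fires=2
i=8 t=21 v=3: → [21,28),[20,27),[19,26),[18,25),[17,24),[16,23),[15,22); WM=19
i=9 t=24 v=8: → [24,31),[23,30),[22,29),[21,28),[20,27),[19,26),[18,25); WM=19
i=10 t=25 v=8: → [25,32),[24,31),[23,30),[22,29),[21,28),[20,27),[19,26); WM=19
i=11 t=27 v=9: → [27,34),[26,33),[25,32),[24,31),[23,30),[22,29),[21,28); WM=25; [13,20) fires=2 [14,21) fires=1 [15,22) fires=2 [16,23) fires=2 [17,24) fires=2 [18,25) fires=3
i=12 t=31 v=9: → [31,38),[30,37),[29,36),[28,35),[27,34),[26,33),[25,32); WM=25
i=13 t=40 v=1: → [40,47),[39,46),[38,45),[37,44),[36,43),[35,42),[34,41); WM=25
i=14 t=32 v=5: → [32,39),[31,38),[30,37),[29,36),[28,35),[27,34),[26,33); WM=25
i=15 t=30 v=7: → [30,37),[29,36),[28,35),[27,34),[26,33),[25,32),[24,31); WM=38; [19,26) fires=3 [20,27) fires=3 [21,28) fires=4 [22,29) fires=2 [23,30) fires=2 [24,31) fires=3 [25,32) fires=3 [26,33) fires=3 [27,34) fires=3 [28,35) fires=3 [29,36) fires=3 [30,37) fires=3 [31,38) fires=2
i=16 t=28 v=7: DROP (t<38-1); WM=38
i=17 t=41 v=1: → [41,48),[40,47),[39,46),[38,45),[37,44),[36,43),[35,42); WM=38

16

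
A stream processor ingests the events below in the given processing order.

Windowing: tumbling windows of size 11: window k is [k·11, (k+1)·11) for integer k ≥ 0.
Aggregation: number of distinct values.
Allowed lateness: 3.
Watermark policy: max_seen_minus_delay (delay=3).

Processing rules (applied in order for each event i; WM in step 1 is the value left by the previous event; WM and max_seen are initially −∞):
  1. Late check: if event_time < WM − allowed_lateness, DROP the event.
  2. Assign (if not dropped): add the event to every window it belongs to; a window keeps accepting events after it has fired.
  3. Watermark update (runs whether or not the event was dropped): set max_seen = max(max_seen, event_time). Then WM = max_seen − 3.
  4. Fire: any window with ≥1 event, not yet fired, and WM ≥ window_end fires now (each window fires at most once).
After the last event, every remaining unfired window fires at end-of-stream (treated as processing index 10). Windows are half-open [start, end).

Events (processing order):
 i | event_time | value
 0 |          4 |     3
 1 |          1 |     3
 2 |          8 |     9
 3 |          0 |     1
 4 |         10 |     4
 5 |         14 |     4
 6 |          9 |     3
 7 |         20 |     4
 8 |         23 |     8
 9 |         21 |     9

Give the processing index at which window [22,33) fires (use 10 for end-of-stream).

10

i=0 t=4 v=3: → [0,11); WM=1
i=1 t=1 v=3: → [0,11); WM=1
i=2 t=8 v=9: → [0,11); WM=5
i=3 t=0 v=1: DROP (t<5-3); WM=5
i=4 t=10 v=4: → [0,11); WM=7
i=5 t=14 v=4: → [11,22); WM=11; [0,11) fires=3
i=6 t=9 v=3: → [0,11); WM=11
i=7 t=20 v=4: → [11,22); WM=17
i=8 t=23 v=8: → [22,33); WM=20
i=9 t=21 v=9: → [11,22); WM=20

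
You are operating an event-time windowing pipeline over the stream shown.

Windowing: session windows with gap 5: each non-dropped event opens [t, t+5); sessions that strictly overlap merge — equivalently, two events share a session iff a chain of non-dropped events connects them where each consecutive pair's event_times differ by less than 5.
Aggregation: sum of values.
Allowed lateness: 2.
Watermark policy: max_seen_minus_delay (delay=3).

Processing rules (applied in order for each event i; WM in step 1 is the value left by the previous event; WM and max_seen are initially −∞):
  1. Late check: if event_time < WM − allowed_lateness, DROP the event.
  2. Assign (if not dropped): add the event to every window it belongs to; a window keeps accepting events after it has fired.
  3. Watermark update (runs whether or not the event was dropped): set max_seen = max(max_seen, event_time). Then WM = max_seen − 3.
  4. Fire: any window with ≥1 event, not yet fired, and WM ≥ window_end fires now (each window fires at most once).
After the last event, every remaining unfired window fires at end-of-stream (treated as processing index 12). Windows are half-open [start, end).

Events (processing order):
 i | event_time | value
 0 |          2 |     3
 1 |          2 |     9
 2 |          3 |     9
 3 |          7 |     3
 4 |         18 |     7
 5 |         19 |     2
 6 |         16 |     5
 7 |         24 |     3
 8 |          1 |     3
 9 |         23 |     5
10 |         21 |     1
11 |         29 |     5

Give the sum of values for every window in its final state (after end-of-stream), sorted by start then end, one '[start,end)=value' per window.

[2,12)=24 [16,29)=23 [29,34)=5

i=0 t=2 v=3: → [2,7); WM=-1
i=1 t=2 v=9: → [2,7); WM=-1
i=2 t=3 v=9: → [2,8); WM=0
i=3 t=7 v=3: → [2,12); WM=4
i=4 t=18 v=7: → [18,23); WM=15
i=5 t=19 v=2: → [18,24); WM=16
i=6 t=16 v=5: → [16,24); WM=16
i=7 t=24 v=3: → [24,29); WM=21
i=8 t=1 v=3: DROP (t<21-2); WM=21
i=9 t=23 v=5: → [16,29); WM=21
i=10 t=21 v=1: → [16,29); WM=21
i=11 t=29 v=5: → [29,34); WM=26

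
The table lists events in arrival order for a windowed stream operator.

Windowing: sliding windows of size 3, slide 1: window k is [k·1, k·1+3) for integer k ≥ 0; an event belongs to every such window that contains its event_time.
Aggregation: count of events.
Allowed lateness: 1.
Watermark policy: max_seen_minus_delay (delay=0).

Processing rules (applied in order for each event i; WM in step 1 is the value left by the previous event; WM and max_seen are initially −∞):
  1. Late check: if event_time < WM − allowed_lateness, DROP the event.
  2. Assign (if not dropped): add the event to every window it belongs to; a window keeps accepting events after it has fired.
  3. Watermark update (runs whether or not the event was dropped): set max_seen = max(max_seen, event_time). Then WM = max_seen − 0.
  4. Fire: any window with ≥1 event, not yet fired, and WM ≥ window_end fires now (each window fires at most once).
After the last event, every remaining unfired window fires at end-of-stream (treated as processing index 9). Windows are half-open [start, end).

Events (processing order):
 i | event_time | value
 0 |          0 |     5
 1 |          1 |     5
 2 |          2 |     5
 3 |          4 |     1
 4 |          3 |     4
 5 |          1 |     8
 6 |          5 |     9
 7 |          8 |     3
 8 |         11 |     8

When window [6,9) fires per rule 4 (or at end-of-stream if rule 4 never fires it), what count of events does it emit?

i=0 t=0 v=5: → [0,3); WM=0
i=1 t=1 v=5: → [1,4),[0,3); WM=1
i=2 t=2 v=5: → [2,5),[1,4),[0,3); WM=2
i=3 t=4 v=1: → [4,7),[3,6),[2,5); WM=4; [0,3) fires=3 [1,4) fires=2
i=4 t=3 v=4: → [3,6),[2,5),[1,4); WM=4
i=5 t=1 v=8: DROP (t<4-1); WM=4
i=6 t=5 v=9: → [5,8),[4,7),[3,6); WM=5; [2,5) fires=3
i=7 t=8 v=3: → [8,11),[7,10),[6,9); WM=8; [3,6) fires=3 [4,7) fires=2 [5,8) fires=1
i=8 t=11 v=8: → [11,14),[10,13),[9,12); WM=11; [6,9) fires=1 [7,10) fires=1 [8,11) fires=1

1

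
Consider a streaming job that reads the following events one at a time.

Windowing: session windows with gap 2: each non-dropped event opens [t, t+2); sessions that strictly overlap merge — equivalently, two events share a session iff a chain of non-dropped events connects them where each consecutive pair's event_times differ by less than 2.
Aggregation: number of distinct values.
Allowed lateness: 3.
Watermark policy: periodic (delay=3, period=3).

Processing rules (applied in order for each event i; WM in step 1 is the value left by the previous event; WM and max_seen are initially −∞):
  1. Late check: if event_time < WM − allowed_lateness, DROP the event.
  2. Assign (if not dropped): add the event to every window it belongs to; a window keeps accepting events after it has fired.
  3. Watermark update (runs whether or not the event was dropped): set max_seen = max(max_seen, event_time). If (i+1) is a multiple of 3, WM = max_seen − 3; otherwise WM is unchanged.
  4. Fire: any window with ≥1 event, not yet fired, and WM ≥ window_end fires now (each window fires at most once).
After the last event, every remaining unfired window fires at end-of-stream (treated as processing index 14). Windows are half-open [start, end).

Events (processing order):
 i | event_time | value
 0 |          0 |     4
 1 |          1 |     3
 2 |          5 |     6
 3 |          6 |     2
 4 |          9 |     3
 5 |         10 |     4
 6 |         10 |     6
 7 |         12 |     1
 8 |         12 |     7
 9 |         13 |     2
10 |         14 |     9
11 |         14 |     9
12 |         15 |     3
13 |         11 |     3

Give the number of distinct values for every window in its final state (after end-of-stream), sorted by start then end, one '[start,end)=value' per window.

[0,3)=2 [5,8)=2 [9,17)=7

i=0 t=0 v=4: → [0,2); WM=−∞
i=1 t=1 v=3: → [0,3); WM=−∞
i=2 t=5 v=6: → [5,7); WM=2
i=3 t=6 v=2: → [5,8); WM=2
i=4 t=9 v=3: → [9,11); WM=2
i=5 t=10 v=4: → [9,12); WM=7
i=6 t=10 v=6: → [9,12); WM=7
i=7 t=12 v=1: → [12,14); WM=7
i=8 t=12 v=7: → [12,14); WM=9
i=9 t=13 v=2: → [12,15); WM=9
i=10 t=14 v=9: → [12,16); WM=9
i=11 t=14 v=9: → [12,16); WM=11
i=12 t=15 v=3: → [12,17); WM=11
i=13 t=11 v=3: → [9,17); WM=11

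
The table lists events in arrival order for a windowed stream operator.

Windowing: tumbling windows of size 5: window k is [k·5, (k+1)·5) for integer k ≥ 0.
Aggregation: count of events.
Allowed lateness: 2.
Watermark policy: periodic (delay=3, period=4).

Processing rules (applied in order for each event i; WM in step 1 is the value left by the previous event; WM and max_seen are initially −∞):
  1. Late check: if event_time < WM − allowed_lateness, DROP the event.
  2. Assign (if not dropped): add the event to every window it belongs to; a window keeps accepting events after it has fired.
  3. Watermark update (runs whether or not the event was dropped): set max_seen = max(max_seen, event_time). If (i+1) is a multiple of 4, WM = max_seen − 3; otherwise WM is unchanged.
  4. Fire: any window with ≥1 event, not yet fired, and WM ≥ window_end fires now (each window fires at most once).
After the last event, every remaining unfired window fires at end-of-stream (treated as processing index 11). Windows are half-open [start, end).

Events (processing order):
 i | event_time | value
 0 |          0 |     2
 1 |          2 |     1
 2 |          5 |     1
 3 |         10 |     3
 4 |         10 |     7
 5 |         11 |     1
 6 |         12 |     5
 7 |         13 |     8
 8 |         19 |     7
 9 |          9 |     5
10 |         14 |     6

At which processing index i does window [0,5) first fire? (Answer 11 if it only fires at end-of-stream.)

3

i=0 t=0 v=2: → [0,5); WM=−∞
i=1 t=2 v=1: → [0,5); WM=−∞
i=2 t=5 v=1: → [5,10); WM=−∞
i=3 t=10 v=3: → [10,15); WM=7; [0,5) fires=2
i=4 t=10 v=7: → [10,15); WM=7
i=5 t=11 v=1: → [10,15); WM=7
i=6 t=12 v=5: → [10,15); WM=7
i=7 t=13 v=8: → [10,15); WM=10; [5,10) fires=1
i=8 t=19 v=7: → [15,20); WM=10
i=9 t=9 v=5: → [5,10); WM=10
i=10 t=14 v=6: → [10,15); WM=10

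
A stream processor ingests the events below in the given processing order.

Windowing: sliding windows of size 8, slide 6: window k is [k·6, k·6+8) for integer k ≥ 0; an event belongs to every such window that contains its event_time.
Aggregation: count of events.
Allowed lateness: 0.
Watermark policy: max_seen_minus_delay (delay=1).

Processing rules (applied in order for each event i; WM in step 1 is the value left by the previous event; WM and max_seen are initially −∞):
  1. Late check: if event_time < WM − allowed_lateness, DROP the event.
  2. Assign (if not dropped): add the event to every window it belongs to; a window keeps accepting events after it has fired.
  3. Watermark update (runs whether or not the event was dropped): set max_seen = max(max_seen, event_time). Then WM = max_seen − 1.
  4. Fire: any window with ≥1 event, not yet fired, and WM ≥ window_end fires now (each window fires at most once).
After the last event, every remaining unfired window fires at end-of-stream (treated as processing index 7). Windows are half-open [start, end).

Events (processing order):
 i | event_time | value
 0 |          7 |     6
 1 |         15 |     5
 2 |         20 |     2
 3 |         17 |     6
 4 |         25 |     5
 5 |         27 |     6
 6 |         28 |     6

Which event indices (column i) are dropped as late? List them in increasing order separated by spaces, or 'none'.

i=0 t=7 v=6: → [6,14),[0,8); WM=6
i=1 t=15 v=5: → [12,20); WM=14; [0,8) fires=1 [6,14) fires=1
i=2 t=20 v=2: → [18,26); WM=19
i=3 t=17 v=6: DROP (t<19-0); WM=19
i=4 t=25 v=5: → [24,32),[18,26); WM=24; [12,20) fires=1
i=5 t=27 v=6: → [24,32); WM=26; [18,26) fires=2
i=6 t=28 v=6: → [24,32); WM=27

3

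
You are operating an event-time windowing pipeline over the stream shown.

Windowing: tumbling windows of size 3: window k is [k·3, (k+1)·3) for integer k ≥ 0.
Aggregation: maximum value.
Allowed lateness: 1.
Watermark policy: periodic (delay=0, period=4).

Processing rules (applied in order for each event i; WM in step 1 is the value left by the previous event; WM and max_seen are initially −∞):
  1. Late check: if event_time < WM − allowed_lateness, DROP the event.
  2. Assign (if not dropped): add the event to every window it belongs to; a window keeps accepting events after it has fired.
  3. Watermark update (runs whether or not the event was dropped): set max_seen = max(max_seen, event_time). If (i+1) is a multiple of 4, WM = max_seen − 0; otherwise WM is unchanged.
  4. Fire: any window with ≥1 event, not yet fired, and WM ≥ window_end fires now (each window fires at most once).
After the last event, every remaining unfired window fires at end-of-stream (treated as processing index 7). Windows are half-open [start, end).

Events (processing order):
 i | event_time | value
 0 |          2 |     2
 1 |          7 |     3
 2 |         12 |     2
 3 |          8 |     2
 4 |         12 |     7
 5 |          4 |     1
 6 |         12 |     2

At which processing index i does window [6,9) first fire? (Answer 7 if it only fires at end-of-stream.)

3

i=0 t=2 v=2: → [0,3); WM=−∞
i=1 t=7 v=3: → [6,9); WM=−∞
i=2 t=12 v=2: → [12,15); WM=−∞
i=3 t=8 v=2: → [6,9); WM=12; [0,3) fires=2 [6,9) fires=3
i=4 t=12 v=7: → [12,15); WM=12
i=5 t=4 v=1: DROP (t<12-1); WM=12
i=6 t=12 v=2: → [12,15); WM=12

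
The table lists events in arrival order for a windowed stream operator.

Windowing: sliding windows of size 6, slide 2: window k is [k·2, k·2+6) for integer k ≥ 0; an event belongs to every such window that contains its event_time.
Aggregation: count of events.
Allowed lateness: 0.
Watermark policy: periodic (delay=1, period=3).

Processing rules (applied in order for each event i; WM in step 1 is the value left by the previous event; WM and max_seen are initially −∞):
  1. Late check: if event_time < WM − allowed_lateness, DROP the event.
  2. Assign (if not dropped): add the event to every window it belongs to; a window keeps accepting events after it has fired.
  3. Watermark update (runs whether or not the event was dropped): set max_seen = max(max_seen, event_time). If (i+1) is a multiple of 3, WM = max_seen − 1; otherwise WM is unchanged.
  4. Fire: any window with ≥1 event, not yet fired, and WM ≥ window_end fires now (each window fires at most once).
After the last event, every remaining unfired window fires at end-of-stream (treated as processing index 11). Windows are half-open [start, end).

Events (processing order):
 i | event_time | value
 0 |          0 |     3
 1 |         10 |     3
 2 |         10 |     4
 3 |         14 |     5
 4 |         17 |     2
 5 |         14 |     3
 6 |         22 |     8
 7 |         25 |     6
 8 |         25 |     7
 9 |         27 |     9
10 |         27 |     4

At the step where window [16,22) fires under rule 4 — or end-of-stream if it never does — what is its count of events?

1

i=0 t=0 v=3: → [0,6); WM=−∞
i=1 t=10 v=3: → [10,16),[8,14),[6,12); WM=−∞
i=2 t=10 v=4: → [10,16),[8,14),[6,12); WM=9; [0,6) fires=1
i=3 t=14 v=5: → [14,20),[12,18),[10,16); WM=9
i=4 t=17 v=2: → [16,22),[14,20),[12,18); WM=9
i=5 t=14 v=3: → [14,20),[12,18),[10,16); WM=16; [6,12) fires=2 [8,14) fires=2 [10,16) fires=4
i=6 t=22 v=8: → [22,28),[20,26),[18,24); WM=16
i=7 t=25 v=6: → [24,30),[22,28),[20,26); WM=16
i=8 t=25 v=7: → [24,30),[22,28),[20,26); WM=24; [12,18) fires=3 [14,20) fires=3 [16,22) fires=1 [18,24) fires=1
i=9 t=27 v=9: → [26,32),[24,30),[22,28); WM=24
i=10 t=27 v=4: → [26,32),[24,30),[22,28); WM=24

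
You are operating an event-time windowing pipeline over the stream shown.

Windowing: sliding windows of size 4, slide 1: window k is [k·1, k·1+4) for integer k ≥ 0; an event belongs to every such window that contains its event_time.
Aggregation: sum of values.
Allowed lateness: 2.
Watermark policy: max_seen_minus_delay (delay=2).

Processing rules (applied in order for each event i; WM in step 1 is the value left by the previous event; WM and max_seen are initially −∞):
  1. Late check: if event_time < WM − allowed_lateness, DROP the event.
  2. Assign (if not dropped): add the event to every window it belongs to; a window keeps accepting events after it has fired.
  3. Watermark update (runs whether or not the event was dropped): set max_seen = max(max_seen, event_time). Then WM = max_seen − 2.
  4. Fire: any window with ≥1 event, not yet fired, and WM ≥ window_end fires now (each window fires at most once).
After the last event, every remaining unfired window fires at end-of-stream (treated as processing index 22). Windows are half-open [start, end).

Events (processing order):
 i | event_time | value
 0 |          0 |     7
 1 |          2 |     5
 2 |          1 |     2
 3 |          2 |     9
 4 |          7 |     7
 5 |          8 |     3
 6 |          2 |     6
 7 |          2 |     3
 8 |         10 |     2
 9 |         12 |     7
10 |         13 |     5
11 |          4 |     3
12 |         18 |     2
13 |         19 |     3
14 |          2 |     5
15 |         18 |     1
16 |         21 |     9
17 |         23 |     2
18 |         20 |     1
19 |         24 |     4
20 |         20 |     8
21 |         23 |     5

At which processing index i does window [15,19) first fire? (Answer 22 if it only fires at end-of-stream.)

16

i=0 t=0 v=7: → [0,4); WM=-2
i=1 t=2 v=5: → [2,6),[1,5),[0,4); WM=0
i=2 t=1 v=2: → [1,5),[0,4); WM=0
i=3 t=2 v=9: → [2,6),[1,5),[0,4); WM=0
i=4 t=7 v=7: → [7,11),[6,10),[5,9),[4,8); WM=5; [0,4) fires=23 [1,5) fires=16
i=5 t=8 v=3: → [8,12),[7,11),[6,10),[5,9); WM=6; [2,6) fires=14
i=6 t=2 v=6: DROP (t<6-2); WM=6
i=7 t=2 v=3: DROP (t<6-2); WM=6
i=8 t=10 v=2: → [10,14),[9,13),[8,12),[7,11); WM=8; [4,8) fires=7
i=9 t=12 v=7: → [12,16),[11,15),[10,14),[9,13); WM=10; [5,9) fires=10 [6,10) fires=10
i=10 t=13 v=5: → [13,17),[12,16),[11,15),[10,14); WM=11; [7,11) fires=12
i=11 t=4 v=3: DROP (t<11-2); WM=11
i=12 t=18 v=2: → [18,22),[17,21),[16,20),[15,19); WM=16; [8,12) fires=5 [9,13) fires=9 [10,14) fires=14 [11,15) fires=12 [12,16) fires=12
i=13 t=19 v=3: → [19,23),[18,22),[17,21),[16,20); WM=17; [13,17) fires=5
i=14 t=2 v=5: DROP (t<17-2); WM=17
i=15 t=18 v=1: → [18,22),[17,21),[16,20),[15,19); WM=17
i=16 t=21 v=9: → [21,25),[20,24),[19,23),[18,22); WM=19; [15,19) fires=3
i=17 t=23 v=2: → [23,27),[22,26),[21,25),[20,24); WM=21; [16,20) fires=6 [17,21) fires=6
i=18 t=20 v=1: → [20,24),[19,23),[18,22),[17,21); WM=21
i=19 t=24 v=4: → [24,28),[23,27),[22,26),[21,25); WM=22; [18,22) fires=16
i=20 t=20 v=8: → [20,24),[19,23),[18,22),[17,21); WM=22
i=21 t=23 v=5: → [23,27),[22,26),[21,25),[20,24); WM=22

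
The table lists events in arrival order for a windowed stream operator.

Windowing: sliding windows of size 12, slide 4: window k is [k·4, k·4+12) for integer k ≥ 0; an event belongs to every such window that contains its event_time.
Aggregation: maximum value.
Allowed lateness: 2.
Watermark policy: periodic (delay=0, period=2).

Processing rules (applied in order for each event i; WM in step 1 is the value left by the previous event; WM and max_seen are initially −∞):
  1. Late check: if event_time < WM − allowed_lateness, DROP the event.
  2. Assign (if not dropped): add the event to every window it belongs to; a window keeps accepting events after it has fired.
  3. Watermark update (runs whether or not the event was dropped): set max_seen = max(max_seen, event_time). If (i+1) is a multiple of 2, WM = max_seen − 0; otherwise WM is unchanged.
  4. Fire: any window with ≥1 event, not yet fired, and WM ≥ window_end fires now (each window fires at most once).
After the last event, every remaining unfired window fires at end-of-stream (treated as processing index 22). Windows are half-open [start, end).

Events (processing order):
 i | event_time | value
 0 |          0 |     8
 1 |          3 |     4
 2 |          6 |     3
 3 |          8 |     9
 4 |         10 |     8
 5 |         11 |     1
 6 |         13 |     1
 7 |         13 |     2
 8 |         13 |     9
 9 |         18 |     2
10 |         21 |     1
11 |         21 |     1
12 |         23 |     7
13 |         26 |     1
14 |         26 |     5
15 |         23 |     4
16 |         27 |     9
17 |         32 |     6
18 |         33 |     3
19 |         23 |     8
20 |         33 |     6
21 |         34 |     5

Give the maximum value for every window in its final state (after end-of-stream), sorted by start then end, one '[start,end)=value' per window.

i=0 t=0 v=8: → [0,12); WM=−∞
i=1 t=3 v=4: → [0,12); WM=3
i=2 t=6 v=3: → [4,16),[0,12); WM=3
i=3 t=8 v=9: → [8,20),[4,16),[0,12); WM=8
i=4 t=10 v=8: → [8,20),[4,16),[0,12); WM=8
i=5 t=11 v=1: → [8,20),[4,16),[0,12); WM=11
i=6 t=13 v=1: → [12,24),[8,20),[4,16); WM=11
i=7 t=13 v=2: → [12,24),[8,20),[4,16); WM=13; [0,12) fires=9
i=8 t=13 v=9: → [12,24),[8,20),[4,16); WM=13
i=9 t=18 v=2: → [16,28),[12,24),[8,20); WM=18; [4,16) fires=9
i=10 t=21 v=1: → [20,32),[16,28),[12,24); WM=18
i=11 t=21 v=1: → [20,32),[16,28),[12,24); WM=21; [8,20) fires=9
i=12 t=23 v=7: → [20,32),[16,28),[12,24); WM=21
i=13 t=26 v=1: → [24,36),[20,32),[16,28); WM=26; [12,24) fires=9
i=14 t=26 v=5: → [24,36),[20,32),[16,28); WM=26
i=15 t=23 v=4: DROP (t<26-2); WM=26
i=16 t=27 v=9: → [24,36),[20,32),[16,28); WM=26
i=17 t=32 v=6: → [32,44),[28,40),[24,36); WM=32; [16,28) fires=9 [20,32) fires=9
i=18 t=33 v=3: → [32,44),[28,40),[24,36); WM=32
i=19 t=23 v=8: DROP (t<32-2); WM=33
i=20 t=33 v=6: → [32,44),[28,40),[24,36); WM=33
i=21 t=34 v=5: → [32,44),[28,40),[24,36); WM=34

[0,12)=9 [4,16)=9 [8,20)=9 [12,24)=9 [16,28)=9 [20,32)=9 [24,36)=9 [28,40)=6 [32,44)=6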